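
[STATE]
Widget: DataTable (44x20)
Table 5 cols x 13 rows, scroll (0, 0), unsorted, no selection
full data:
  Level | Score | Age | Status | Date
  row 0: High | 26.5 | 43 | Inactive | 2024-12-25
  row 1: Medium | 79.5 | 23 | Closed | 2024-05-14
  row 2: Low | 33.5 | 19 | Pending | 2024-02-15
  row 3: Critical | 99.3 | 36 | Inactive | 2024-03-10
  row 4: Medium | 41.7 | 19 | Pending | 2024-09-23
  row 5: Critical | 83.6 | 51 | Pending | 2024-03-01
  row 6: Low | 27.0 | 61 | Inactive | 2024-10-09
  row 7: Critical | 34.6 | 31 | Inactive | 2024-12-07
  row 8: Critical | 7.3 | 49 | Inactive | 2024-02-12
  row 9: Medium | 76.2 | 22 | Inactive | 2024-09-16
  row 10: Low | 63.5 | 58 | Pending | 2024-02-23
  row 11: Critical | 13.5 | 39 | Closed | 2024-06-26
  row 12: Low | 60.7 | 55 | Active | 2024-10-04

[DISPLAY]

Level   │Score│Age│Status  │Date            
────────┼─────┼───┼────────┼──────────      
High    │26.5 │43 │Inactive│2024-12-25      
Medium  │79.5 │23 │Closed  │2024-05-14      
Low     │33.5 │19 │Pending │2024-02-15      
Critical│99.3 │36 │Inactive│2024-03-10      
Medium  │41.7 │19 │Pending │2024-09-23      
Critical│83.6 │51 │Pending │2024-03-01      
Low     │27.0 │61 │Inactive│2024-10-09      
Critical│34.6 │31 │Inactive│2024-12-07      
Critical│7.3  │49 │Inactive│2024-02-12      
Medium  │76.2 │22 │Inactive│2024-09-16      
Low     │63.5 │58 │Pending │2024-02-23      
Critical│13.5 │39 │Closed  │2024-06-26      
Low     │60.7 │55 │Active  │2024-10-04      
                                            
                                            
                                            
                                            
                                            


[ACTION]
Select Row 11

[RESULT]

Level   │Score│Age│Status  │Date            
────────┼─────┼───┼────────┼──────────      
High    │26.5 │43 │Inactive│2024-12-25      
Medium  │79.5 │23 │Closed  │2024-05-14      
Low     │33.5 │19 │Pending │2024-02-15      
Critical│99.3 │36 │Inactive│2024-03-10      
Medium  │41.7 │19 │Pending │2024-09-23      
Critical│83.6 │51 │Pending │2024-03-01      
Low     │27.0 │61 │Inactive│2024-10-09      
Critical│34.6 │31 │Inactive│2024-12-07      
Critical│7.3  │49 │Inactive│2024-02-12      
Medium  │76.2 │22 │Inactive│2024-09-16      
Low     │63.5 │58 │Pending │2024-02-23      
>ritical│13.5 │39 │Closed  │2024-06-26      
Low     │60.7 │55 │Active  │2024-10-04      
                                            
                                            
                                            
                                            
                                            


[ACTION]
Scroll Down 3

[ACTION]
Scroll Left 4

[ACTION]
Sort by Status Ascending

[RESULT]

Level   │Score│Age│Status ▲│Date            
────────┼─────┼───┼────────┼──────────      
Low     │60.7 │55 │Active  │2024-10-04      
Medium  │79.5 │23 │Closed  │2024-05-14      
Critical│13.5 │39 │Closed  │2024-06-26      
High    │26.5 │43 │Inactive│2024-12-25      
Critical│99.3 │36 │Inactive│2024-03-10      
Low     │27.0 │61 │Inactive│2024-10-09      
Critical│34.6 │31 │Inactive│2024-12-07      
Critical│7.3  │49 │Inactive│2024-02-12      
Medium  │76.2 │22 │Inactive│2024-09-16      
Low     │33.5 │19 │Pending │2024-02-15      
Medium  │41.7 │19 │Pending │2024-09-23      
>ritical│83.6 │51 │Pending │2024-03-01      
Low     │63.5 │58 │Pending │2024-02-23      
                                            
                                            
                                            
                                            
                                            


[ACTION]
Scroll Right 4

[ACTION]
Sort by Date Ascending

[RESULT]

Level   │Score│Age│Status  │Date     ▲      
────────┼─────┼───┼────────┼──────────      
Critical│7.3  │49 │Inactive│2024-02-12      
Low     │33.5 │19 │Pending │2024-02-15      
Low     │63.5 │58 │Pending │2024-02-23      
Critical│83.6 │51 │Pending │2024-03-01      
Critical│99.3 │36 │Inactive│2024-03-10      
Medium  │79.5 │23 │Closed  │2024-05-14      
Critical│13.5 │39 │Closed  │2024-06-26      
Medium  │76.2 │22 │Inactive│2024-09-16      
Medium  │41.7 │19 │Pending │2024-09-23      
Low     │60.7 │55 │Active  │2024-10-04      
Low     │27.0 │61 │Inactive│2024-10-09      
>ritical│34.6 │31 │Inactive│2024-12-07      
High    │26.5 │43 │Inactive│2024-12-25      
                                            
                                            
                                            
                                            
                                            


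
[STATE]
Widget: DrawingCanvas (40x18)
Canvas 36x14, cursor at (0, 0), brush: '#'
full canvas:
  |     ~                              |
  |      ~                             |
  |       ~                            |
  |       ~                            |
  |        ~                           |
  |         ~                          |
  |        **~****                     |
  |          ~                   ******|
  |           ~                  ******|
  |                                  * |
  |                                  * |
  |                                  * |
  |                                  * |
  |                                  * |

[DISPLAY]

+    ~                                  
      ~                                 
       ~                                
       ~                                
        ~                               
         ~                              
        **~****                         
          ~                   ******    
           ~                  ******    
                                  *     
                                  *     
                                  *     
                                  *     
                                  *     
                                        
                                        
                                        
                                        


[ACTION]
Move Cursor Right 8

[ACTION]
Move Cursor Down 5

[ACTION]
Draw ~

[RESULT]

     ~                                  
      ~                                 
       ~                                
       ~                                
        ~                               
        ~~                              
        **~****                         
          ~                   ******    
           ~                  ******    
                                  *     
                                  *     
                                  *     
                                  *     
                                  *     
                                        
                                        
                                        
                                        


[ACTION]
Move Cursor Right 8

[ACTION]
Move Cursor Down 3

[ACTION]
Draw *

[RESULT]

     ~                                  
      ~                                 
       ~                                
       ~                                
        ~                               
        ~~                              
        **~****                         
          ~                   ******    
           ~    *             ******    
                                  *     
                                  *     
                                  *     
                                  *     
                                  *     
                                        
                                        
                                        
                                        


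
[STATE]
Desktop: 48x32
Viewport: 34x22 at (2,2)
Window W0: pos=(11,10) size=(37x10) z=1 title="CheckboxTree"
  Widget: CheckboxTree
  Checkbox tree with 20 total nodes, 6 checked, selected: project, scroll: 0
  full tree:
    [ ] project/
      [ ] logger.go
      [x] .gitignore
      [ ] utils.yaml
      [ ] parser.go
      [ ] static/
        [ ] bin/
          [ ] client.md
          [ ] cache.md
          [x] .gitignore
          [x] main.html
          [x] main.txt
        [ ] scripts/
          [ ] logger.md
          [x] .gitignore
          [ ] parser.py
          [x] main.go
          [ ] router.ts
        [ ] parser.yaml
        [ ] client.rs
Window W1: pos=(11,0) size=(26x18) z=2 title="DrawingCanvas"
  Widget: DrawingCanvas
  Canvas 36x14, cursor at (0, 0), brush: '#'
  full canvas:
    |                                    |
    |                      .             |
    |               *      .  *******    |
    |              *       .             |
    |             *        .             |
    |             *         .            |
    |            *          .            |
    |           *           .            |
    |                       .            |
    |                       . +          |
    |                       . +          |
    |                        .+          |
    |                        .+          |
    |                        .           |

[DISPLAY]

         ┠────────────────────────
         ┃+                       
         ┃                      . 
         ┃               *      . 
         ┃              *       . 
         ┃             *        . 
         ┃             *         .
         ┃            *          .
         ┃           *           .
         ┃                       .
         ┃                       .
         ┃                       .
         ┃                        
         ┃                        
         ┃                        
         ┗━━━━━━━━━━━━━━━━━━━━━━━━
         ┃   [-] static/          
         ┗━━━━━━━━━━━━━━━━━━━━━━━━
                                  
                                  
                                  
                                  


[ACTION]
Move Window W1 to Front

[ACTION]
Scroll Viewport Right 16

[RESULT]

──────────────────────┨           
                      ┃           
                    . ┃           
             *      . ┃           
            *       . ┃           
           *        . ┃           
           *         .┃           
          *          .┃           
         *           .┃━━━━━━━━━━┓
                     .┃          ┃
                     .┃──────────┨
                     .┃          ┃
                      ┃          ┃
                      ┃          ┃
                      ┃          ┃
━━━━━━━━━━━━━━━━━━━━━━┛          ┃
 [-] static/                     ┃
━━━━━━━━━━━━━━━━━━━━━━━━━━━━━━━━━┛
                                  
                                  
                                  
                                  


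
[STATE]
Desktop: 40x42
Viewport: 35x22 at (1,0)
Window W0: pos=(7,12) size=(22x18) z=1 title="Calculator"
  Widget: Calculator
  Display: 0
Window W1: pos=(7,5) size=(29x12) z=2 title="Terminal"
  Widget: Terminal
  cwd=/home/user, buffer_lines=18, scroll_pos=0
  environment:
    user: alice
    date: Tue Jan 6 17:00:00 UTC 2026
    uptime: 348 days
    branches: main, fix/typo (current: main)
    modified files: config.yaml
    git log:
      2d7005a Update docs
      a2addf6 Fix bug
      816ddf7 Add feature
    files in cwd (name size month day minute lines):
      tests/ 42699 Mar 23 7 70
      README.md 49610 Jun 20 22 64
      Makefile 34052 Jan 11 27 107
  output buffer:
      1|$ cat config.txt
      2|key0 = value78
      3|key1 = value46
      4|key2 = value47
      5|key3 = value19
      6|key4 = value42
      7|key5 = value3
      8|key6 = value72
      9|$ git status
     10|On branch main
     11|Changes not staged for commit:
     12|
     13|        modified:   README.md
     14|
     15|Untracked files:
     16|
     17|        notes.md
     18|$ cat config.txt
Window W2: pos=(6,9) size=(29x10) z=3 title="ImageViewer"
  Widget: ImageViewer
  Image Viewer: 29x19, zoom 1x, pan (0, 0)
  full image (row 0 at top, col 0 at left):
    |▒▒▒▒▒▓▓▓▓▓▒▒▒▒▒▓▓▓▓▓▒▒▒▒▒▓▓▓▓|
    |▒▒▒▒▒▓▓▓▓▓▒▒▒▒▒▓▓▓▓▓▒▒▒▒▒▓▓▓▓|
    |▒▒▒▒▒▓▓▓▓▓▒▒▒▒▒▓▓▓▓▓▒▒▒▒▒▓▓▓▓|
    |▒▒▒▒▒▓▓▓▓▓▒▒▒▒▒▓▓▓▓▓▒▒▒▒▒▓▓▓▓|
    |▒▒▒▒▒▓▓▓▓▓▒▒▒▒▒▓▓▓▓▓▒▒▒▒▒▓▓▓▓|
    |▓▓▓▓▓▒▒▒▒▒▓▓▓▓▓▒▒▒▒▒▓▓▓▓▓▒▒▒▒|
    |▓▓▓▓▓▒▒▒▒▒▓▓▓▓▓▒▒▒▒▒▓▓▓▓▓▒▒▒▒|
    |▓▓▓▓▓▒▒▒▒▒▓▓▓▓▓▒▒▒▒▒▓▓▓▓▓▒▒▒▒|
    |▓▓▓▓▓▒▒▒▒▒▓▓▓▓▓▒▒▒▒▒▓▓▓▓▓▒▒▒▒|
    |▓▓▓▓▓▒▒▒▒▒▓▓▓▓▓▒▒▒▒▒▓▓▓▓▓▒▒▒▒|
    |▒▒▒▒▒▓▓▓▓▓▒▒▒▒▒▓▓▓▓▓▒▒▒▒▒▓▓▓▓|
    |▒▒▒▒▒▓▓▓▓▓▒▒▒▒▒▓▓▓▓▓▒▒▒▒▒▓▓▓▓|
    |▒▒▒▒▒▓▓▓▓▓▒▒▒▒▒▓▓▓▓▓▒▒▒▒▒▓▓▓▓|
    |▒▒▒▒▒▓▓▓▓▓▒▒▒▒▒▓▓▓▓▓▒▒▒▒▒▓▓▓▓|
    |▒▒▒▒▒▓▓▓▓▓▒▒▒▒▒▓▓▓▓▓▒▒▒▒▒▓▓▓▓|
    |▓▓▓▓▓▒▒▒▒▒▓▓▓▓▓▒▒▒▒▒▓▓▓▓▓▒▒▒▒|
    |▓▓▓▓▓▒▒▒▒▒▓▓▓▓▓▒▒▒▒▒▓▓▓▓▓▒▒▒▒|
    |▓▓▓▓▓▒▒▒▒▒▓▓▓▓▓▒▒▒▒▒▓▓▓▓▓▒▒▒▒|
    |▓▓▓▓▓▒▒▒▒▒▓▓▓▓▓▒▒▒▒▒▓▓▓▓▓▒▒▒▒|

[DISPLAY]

                                   
                                   
                                   
                                   
                                   
      ┏━━━━━━━━━━━━━━━━━━━━━━━━━━━┓
      ┃ Terminal                  ┃
      ┠───────────────────────────┨
      ┃$ cat config.txt           ┃
     ┏━━━━━━━━━━━━━━━━━━━━━━━━━━━┓┃
     ┃ ImageViewer               ┃┃
     ┠───────────────────────────┨┃
     ┃▒▒▒▒▒▓▓▓▓▓▒▒▒▒▒▓▓▓▓▓▒▒▒▒▒▓▓┃┃
     ┃▒▒▒▒▒▓▓▓▓▓▒▒▒▒▒▓▓▓▓▓▒▒▒▒▒▓▓┃┃
     ┃▒▒▒▒▒▓▓▓▓▓▒▒▒▒▒▓▓▓▓▓▒▒▒▒▒▓▓┃┃
     ┃▒▒▒▒▒▓▓▓▓▓▒▒▒▒▒▓▓▓▓▓▒▒▒▒▒▓▓┃┃
     ┃▒▒▒▒▒▓▓▓▓▓▒▒▒▒▒▓▓▓▓▓▒▒▒▒▒▓▓┃┛
     ┃▓▓▓▓▓▒▒▒▒▒▓▓▓▓▓▒▒▒▒▒▓▓▓▓▓▒▒┃ 
     ┗━━━━━━━━━━━━━━━━━━━━━━━━━━━┛ 
      ┃│ 4 │ 5 │ 6 │ × │   ┃       
      ┃├───┼───┼───┼───┤   ┃       
      ┃│ 1 │ 2 │ 3 │ - │   ┃       


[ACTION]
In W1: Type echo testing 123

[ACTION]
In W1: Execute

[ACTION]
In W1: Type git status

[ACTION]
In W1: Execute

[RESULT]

                                   
                                   
                                   
                                   
                                   
      ┏━━━━━━━━━━━━━━━━━━━━━━━━━━━┓
      ┃ Terminal                  ┃
      ┠───────────────────────────┨
      ┃$ echo testing 123         ┃
     ┏━━━━━━━━━━━━━━━━━━━━━━━━━━━┓┃
     ┃ ImageViewer               ┃┃
     ┠───────────────────────────┨┃
     ┃▒▒▒▒▒▓▓▓▓▓▒▒▒▒▒▓▓▓▓▓▒▒▒▒▒▓▓┃┃
     ┃▒▒▒▒▒▓▓▓▓▓▒▒▒▒▒▓▓▓▓▓▒▒▒▒▒▓▓┃┃
     ┃▒▒▒▒▒▓▓▓▓▓▒▒▒▒▒▓▓▓▓▓▒▒▒▒▒▓▓┃┃
     ┃▒▒▒▒▒▓▓▓▓▓▒▒▒▒▒▓▓▓▓▓▒▒▒▒▒▓▓┃┃
     ┃▒▒▒▒▒▓▓▓▓▓▒▒▒▒▒▓▓▓▓▓▒▒▒▒▒▓▓┃┛
     ┃▓▓▓▓▓▒▒▒▒▒▓▓▓▓▓▒▒▒▒▒▓▓▓▓▓▒▒┃ 
     ┗━━━━━━━━━━━━━━━━━━━━━━━━━━━┛ 
      ┃│ 4 │ 5 │ 6 │ × │   ┃       
      ┃├───┼───┼───┼───┤   ┃       
      ┃│ 1 │ 2 │ 3 │ - │   ┃       


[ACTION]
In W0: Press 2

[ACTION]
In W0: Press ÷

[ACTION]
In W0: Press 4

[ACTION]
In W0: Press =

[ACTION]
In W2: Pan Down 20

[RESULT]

                                   
                                   
                                   
                                   
                                   
      ┏━━━━━━━━━━━━━━━━━━━━━━━━━━━┓
      ┃ Terminal                  ┃
      ┠───────────────────────────┨
      ┃$ echo testing 123         ┃
     ┏━━━━━━━━━━━━━━━━━━━━━━━━━━━┓┃
     ┃ ImageViewer               ┃┃
     ┠───────────────────────────┨┃
     ┃                           ┃┃
     ┃                           ┃┃
     ┃                           ┃┃
     ┃                           ┃┃
     ┃                           ┃┛
     ┃                           ┃ 
     ┗━━━━━━━━━━━━━━━━━━━━━━━━━━━┛ 
      ┃│ 4 │ 5 │ 6 │ × │   ┃       
      ┃├───┼───┼───┼───┤   ┃       
      ┃│ 1 │ 2 │ 3 │ - │   ┃       


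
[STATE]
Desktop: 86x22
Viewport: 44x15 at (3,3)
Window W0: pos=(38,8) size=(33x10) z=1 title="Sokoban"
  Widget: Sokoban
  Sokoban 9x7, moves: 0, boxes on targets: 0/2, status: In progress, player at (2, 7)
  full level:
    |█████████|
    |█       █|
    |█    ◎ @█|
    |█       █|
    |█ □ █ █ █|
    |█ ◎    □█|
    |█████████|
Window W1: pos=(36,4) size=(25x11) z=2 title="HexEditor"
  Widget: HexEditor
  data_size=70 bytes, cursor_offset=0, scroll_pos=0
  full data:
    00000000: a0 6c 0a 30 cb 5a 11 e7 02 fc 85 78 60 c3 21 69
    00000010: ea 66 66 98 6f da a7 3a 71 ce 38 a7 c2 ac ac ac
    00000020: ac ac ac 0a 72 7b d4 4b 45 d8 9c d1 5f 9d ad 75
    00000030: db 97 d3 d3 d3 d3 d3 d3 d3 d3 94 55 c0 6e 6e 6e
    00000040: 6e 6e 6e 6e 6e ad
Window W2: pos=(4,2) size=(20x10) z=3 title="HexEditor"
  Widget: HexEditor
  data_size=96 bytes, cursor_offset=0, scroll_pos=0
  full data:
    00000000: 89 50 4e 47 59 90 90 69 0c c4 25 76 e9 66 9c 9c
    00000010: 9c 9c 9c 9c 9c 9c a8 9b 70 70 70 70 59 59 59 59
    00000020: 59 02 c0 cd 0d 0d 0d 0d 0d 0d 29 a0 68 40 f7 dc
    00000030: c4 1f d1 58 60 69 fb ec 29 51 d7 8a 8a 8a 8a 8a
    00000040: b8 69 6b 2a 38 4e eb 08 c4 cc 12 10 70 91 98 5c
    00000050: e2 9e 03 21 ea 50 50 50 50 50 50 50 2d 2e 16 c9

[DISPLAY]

 ┃ HexEditor        ┃                       
 ┠──────────────────┨            ┏━━━━━━━━━━
 ┃00000000  89 50 4e┃            ┃ HexEditor
 ┃00000010  9c 9c 9c┃            ┠──────────
 ┃00000020  59 02 c0┃            ┃00000000  
 ┃00000030  c4 1f d1┃            ┃00000010  
 ┃00000040  b8 69 6b┃            ┃00000020  
 ┃00000050  e2 9e 03┃            ┃00000030  
 ┗━━━━━━━━━━━━━━━━━━┛            ┃00000040  
                                 ┃          
                                 ┃          
                                 ┗━━━━━━━━━━
                                   ┃█ □ █ █ 
                                   ┃█ ◎    □
                                   ┗━━━━━━━━


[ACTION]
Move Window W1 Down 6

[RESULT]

 ┃ HexEditor        ┃                       
 ┠──────────────────┨                       
 ┃00000000  89 50 4e┃                       
 ┃00000010  9c 9c 9c┃                       
 ┃00000020  59 02 c0┃                       
 ┃00000030  c4 1f d1┃              ┏━━━━━━━━
 ┃00000040  b8 69 6b┃              ┃ Sokoban
 ┃00000050  e2 9e 03┃            ┏━━━━━━━━━━
 ┗━━━━━━━━━━━━━━━━━━┛            ┃ HexEditor
                                 ┠──────────
                                 ┃00000000  
                                 ┃00000010  
                                 ┃00000020  
                                 ┃00000030  
                                 ┃00000040  


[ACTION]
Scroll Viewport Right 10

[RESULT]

or        ┃                                 
──────────┨                                 
  89 50 4e┃                                 
  9c 9c 9c┃                                 
  59 02 c0┃                                 
  c4 1f d1┃              ┏━━━━━━━━━━━━━━━━━━
  b8 69 6b┃              ┃ Sokoban          
  e2 9e 03┃            ┏━━━━━━━━━━━━━━━━━━━━
━━━━━━━━━━┛            ┃ HexEditor          
                       ┠────────────────────
                       ┃00000000  A0 6c 0a 3
                       ┃00000010  ea 66 66 9
                       ┃00000020  ac ac ac 0
                       ┃00000030  db 97 d3 d
                       ┃00000040  6e 6e 6e 6


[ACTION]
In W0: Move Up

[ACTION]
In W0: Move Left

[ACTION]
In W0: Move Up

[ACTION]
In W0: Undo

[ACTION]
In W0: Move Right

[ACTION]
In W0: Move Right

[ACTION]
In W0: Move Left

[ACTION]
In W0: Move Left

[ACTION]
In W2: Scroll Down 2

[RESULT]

or        ┃                                 
──────────┨                                 
  59 02 c0┃                                 
  c4 1f d1┃                                 
  b8 69 6b┃                                 
  e2 9e 03┃              ┏━━━━━━━━━━━━━━━━━━
          ┃              ┃ Sokoban          
          ┃            ┏━━━━━━━━━━━━━━━━━━━━
━━━━━━━━━━┛            ┃ HexEditor          
                       ┠────────────────────
                       ┃00000000  A0 6c 0a 3
                       ┃00000010  ea 66 66 9
                       ┃00000020  ac ac ac 0
                       ┃00000030  db 97 d3 d
                       ┃00000040  6e 6e 6e 6


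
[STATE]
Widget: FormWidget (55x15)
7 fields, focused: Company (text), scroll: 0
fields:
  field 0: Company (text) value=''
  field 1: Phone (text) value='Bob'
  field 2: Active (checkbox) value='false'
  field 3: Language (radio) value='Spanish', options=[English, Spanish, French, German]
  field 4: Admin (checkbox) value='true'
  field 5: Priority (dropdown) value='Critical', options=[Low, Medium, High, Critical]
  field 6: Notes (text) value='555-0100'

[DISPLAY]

> Company:    [                                       ]
  Phone:      [Bob                                    ]
  Active:     [ ]                                      
  Language:   ( ) English  (●) Spanish  ( ) French  ( )
  Admin:      [x]                                      
  Priority:   [Critical                              ▼]
  Notes:      [555-0100                               ]
                                                       
                                                       
                                                       
                                                       
                                                       
                                                       
                                                       
                                                       


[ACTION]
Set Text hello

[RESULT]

> Company:    [hello                                  ]
  Phone:      [Bob                                    ]
  Active:     [ ]                                      
  Language:   ( ) English  (●) Spanish  ( ) French  ( )
  Admin:      [x]                                      
  Priority:   [Critical                              ▼]
  Notes:      [555-0100                               ]
                                                       
                                                       
                                                       
                                                       
                                                       
                                                       
                                                       
                                                       


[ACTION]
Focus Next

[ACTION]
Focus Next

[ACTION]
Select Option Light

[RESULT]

  Company:    [hello                                  ]
  Phone:      [Bob                                    ]
> Active:     [ ]                                      
  Language:   ( ) English  (●) Spanish  ( ) French  ( )
  Admin:      [x]                                      
  Priority:   [Critical                              ▼]
  Notes:      [555-0100                               ]
                                                       
                                                       
                                                       
                                                       
                                                       
                                                       
                                                       
                                                       


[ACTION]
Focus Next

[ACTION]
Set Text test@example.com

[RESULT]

  Company:    [hello                                  ]
  Phone:      [Bob                                    ]
  Active:     [ ]                                      
> Language:   ( ) English  (●) Spanish  ( ) French  ( )
  Admin:      [x]                                      
  Priority:   [Critical                              ▼]
  Notes:      [555-0100                               ]
                                                       
                                                       
                                                       
                                                       
                                                       
                                                       
                                                       
                                                       


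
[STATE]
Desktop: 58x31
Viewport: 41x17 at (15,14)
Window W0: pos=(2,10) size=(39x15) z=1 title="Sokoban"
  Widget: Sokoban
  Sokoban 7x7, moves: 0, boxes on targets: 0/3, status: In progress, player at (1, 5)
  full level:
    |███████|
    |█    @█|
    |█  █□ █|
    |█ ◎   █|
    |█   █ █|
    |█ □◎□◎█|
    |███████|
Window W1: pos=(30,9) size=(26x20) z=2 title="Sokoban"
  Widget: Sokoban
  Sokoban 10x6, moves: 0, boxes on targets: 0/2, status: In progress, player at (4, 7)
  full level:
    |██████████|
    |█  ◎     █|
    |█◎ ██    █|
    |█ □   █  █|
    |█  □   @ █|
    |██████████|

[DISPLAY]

               ┃█◎ ██    █              ┃
               ┃█ □   █  █              ┃
               ┃█  □   @ █              ┃
               ┃██████████              ┃
               ┃Moves: 0  0/2           ┃
               ┃                        ┃
3              ┃                        ┃
               ┃                        ┃
               ┃                        ┃
               ┃                        ┃
━━━━━━━━━━━━━━━┃                        ┃
               ┃                        ┃
               ┃                        ┃
               ┃                        ┃
               ┗━━━━━━━━━━━━━━━━━━━━━━━━┛
                                         
                                         


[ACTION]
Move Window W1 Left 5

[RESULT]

          ┃█◎ ██    █              ┃     
          ┃█ □   █  █              ┃     
          ┃█  □   @ █              ┃     
          ┃██████████              ┃     
          ┃Moves: 0  0/2           ┃     
          ┃                        ┃     
3         ┃                        ┃     
          ┃                        ┃     
          ┃                        ┃     
          ┃                        ┃     
━━━━━━━━━━┃                        ┃     
          ┃                        ┃     
          ┃                        ┃     
          ┃                        ┃     
          ┗━━━━━━━━━━━━━━━━━━━━━━━━┛     
                                         
                                         


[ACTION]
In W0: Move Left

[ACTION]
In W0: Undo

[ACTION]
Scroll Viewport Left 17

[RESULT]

  ┃█    @█               ┃█◎ ██    █     
  ┃█  █□ █               ┃█ □   █  █     
  ┃█ ◎   █               ┃█  □   @ █     
  ┃█   █ █               ┃██████████     
  ┃█ □◎□◎█               ┃Moves: 0  0/2  
  ┃███████               ┃               
  ┃Moves: 0  0/3         ┃               
  ┃                      ┃               
  ┃                      ┃               
  ┃                      ┃               
  ┗━━━━━━━━━━━━━━━━━━━━━━┃               
                         ┃               
                         ┃               
                         ┃               
                         ┗━━━━━━━━━━━━━━━
                                         
                                         


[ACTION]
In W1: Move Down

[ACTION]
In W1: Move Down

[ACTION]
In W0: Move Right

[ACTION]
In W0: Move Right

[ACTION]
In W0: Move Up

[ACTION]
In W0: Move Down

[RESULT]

  ┃█     █               ┃█◎ ██    █     
  ┃█  █□@█               ┃█ □   █  █     
  ┃█ ◎   █               ┃█  □   @ █     
  ┃█   █ █               ┃██████████     
  ┃█ □◎□◎█               ┃Moves: 0  0/2  
  ┃███████               ┃               
  ┃Moves: 1  0/3         ┃               
  ┃                      ┃               
  ┃                      ┃               
  ┃                      ┃               
  ┗━━━━━━━━━━━━━━━━━━━━━━┃               
                         ┃               
                         ┃               
                         ┃               
                         ┗━━━━━━━━━━━━━━━
                                         
                                         


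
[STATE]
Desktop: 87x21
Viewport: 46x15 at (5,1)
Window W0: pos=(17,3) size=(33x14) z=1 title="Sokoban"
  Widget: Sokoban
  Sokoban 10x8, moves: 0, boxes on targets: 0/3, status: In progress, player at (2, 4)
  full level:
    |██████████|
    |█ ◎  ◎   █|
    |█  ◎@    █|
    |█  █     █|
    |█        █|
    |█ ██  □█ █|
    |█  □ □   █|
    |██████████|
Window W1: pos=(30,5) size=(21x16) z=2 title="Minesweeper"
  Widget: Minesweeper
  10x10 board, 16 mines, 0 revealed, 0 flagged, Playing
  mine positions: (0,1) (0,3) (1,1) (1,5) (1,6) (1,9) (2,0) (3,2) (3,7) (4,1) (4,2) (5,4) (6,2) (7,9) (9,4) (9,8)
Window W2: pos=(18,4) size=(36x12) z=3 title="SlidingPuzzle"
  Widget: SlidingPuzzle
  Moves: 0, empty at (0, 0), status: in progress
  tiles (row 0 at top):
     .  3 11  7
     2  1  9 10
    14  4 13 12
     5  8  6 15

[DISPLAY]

                                              
                                              
            ┏━━━━━━━━━━━━━━━━━━━━━━━━━━━━━━━┓ 
            ┃┏━━━━━━━━━━━━━━━━━━━━━━━━━━━━━━━━
            ┠┃ SlidingPuzzle                  
            ┃┠────────────────────────────────
            ┃┃┌────┬────┬────┬────┐           
            ┃┃│    │  3 │ 11 │  7 │           
            ┃┃├────┼────┼────┼────┤           
            ┃┃│  2 │  1 │  9 │ 10 │           
            ┃┃├────┼────┼────┼────┤           
            ┃┃│ 14 │  4 │ 13 │ 12 │           
            ┃┃├────┼────┼────┼────┤           
            ┃┃│  5 │  8 │  6 │ 15 │           
            ┃┗━━━━━━━━━━━━━━━━━━━━━━━━━━━━━━━━


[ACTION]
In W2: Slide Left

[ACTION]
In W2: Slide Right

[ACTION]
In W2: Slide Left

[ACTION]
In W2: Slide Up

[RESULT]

                                              
                                              
            ┏━━━━━━━━━━━━━━━━━━━━━━━━━━━━━━━┓ 
            ┃┏━━━━━━━━━━━━━━━━━━━━━━━━━━━━━━━━
            ┠┃ SlidingPuzzle                  
            ┃┠────────────────────────────────
            ┃┃┌────┬────┬────┬────┐           
            ┃┃│  3 │  1 │ 11 │  7 │           
            ┃┃├────┼────┼────┼────┤           
            ┃┃│  2 │    │  9 │ 10 │           
            ┃┃├────┼────┼────┼────┤           
            ┃┃│ 14 │  4 │ 13 │ 12 │           
            ┃┃├────┼────┼────┼────┤           
            ┃┃│  5 │  8 │  6 │ 15 │           
            ┃┗━━━━━━━━━━━━━━━━━━━━━━━━━━━━━━━━


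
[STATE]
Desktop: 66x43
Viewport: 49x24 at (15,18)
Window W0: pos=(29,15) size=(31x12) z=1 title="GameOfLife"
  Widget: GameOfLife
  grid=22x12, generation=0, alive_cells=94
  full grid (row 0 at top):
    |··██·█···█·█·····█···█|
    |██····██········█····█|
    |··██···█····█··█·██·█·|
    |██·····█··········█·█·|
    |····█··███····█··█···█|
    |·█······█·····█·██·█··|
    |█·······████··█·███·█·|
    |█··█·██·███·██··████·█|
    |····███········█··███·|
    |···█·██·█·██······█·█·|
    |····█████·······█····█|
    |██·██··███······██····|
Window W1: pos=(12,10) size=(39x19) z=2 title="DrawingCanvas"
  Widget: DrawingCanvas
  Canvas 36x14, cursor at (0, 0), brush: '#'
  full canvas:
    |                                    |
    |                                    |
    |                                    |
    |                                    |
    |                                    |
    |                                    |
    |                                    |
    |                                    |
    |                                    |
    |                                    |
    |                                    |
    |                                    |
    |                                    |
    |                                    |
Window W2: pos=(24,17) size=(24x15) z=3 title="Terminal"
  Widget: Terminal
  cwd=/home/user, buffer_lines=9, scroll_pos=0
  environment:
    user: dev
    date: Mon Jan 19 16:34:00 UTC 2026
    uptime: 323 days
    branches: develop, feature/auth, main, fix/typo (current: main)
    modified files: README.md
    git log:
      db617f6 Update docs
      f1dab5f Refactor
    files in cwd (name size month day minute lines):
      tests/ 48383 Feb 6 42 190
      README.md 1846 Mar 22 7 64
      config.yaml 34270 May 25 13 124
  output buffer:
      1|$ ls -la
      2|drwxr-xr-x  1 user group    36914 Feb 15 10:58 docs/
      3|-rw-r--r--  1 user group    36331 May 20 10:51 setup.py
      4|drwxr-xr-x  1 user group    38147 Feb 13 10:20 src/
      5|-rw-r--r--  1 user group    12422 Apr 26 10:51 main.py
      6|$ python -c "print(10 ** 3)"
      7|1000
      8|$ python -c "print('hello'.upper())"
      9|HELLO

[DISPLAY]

         ┃ Terminal             ┃  ┃        ┃    
         ┠──────────────────────┨  ┃·       ┃    
         ┃$ ls -la              ┃  ┃·       ┃    
         ┃drwxr-xr-x  1 user gro┃  ┃█       ┃    
         ┃-rw-r--r--  1 user gro┃  ┃·       ┃    
         ┃drwxr-xr-x  1 user gro┃  ┃·       ┃    
         ┃-rw-r--r--  1 user gro┃  ┃█       ┃    
         ┃$ python -c "print(10 ┃  ┃·       ┃    
         ┃1000                  ┃  ┃━━━━━━━━┛    
         ┃$ python -c "print('he┃  ┃             
━━━━━━━━━┃HELLO                 ┃━━┛             
         ┃$ █                   ┃                
         ┃                      ┃                
         ┗━━━━━━━━━━━━━━━━━━━━━━┛                
                                                 
                                                 
                                                 
                                                 
                                                 
                                                 
                                                 
                                                 
                                                 
                                                 


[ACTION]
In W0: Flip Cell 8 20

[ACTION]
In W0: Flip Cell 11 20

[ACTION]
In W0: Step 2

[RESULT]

         ┃ Terminal             ┃  ┃        ┃    
         ┠──────────────────────┨  ┃·       ┃    
         ┃$ ls -la              ┃  ┃·       ┃    
         ┃drwxr-xr-x  1 user gro┃  ┃·       ┃    
         ┃-rw-r--r--  1 user gro┃  ┃█       ┃    
         ┃drwxr-xr-x  1 user gro┃  ┃·       ┃    
         ┃-rw-r--r--  1 user gro┃  ┃·       ┃    
         ┃$ python -c "print(10 ┃  ┃·       ┃    
         ┃1000                  ┃  ┃━━━━━━━━┛    
         ┃$ python -c "print('he┃  ┃             
━━━━━━━━━┃HELLO                 ┃━━┛             
         ┃$ █                   ┃                
         ┃                      ┃                
         ┗━━━━━━━━━━━━━━━━━━━━━━┛                
                                                 
                                                 
                                                 
                                                 
                                                 
                                                 
                                                 
                                                 
                                                 
                                                 
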